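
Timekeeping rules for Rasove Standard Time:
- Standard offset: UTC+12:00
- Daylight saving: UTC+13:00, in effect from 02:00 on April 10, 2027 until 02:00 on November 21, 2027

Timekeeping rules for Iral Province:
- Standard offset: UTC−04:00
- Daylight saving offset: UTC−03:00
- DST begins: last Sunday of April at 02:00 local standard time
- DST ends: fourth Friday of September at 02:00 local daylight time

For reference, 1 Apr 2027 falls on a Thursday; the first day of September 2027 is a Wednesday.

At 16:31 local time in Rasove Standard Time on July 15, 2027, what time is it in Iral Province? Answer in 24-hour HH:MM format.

00:31

July 15, 2027 lies within the daylight-saving period (10 April – 21 November), so Rasove Standard Time is on daylight time, UTC+13:00.
16:31 Rasove Standard Time − 13h = 03:31 UTC.
1 April 2027 is a Thursday, so Sundays fall on 4, 11, 18, 25; the last is April 25.
1 September 2027 is a Wednesday, so the first Friday is September 3 and the fourth is September 24.
At the standard offset (UTC−04:00), 03:31 UTC − 4h = 23:31 Iral Province standard time (rolling into the previous day, 14 July 2027).
Daylight saving runs 25 April – 24 September; the standard-time date in Iral Province, July 14, 2027, is inside that window, so Iral Province is at UTC−03:00.
03:31 UTC − 3h = 00:31 Iral Province.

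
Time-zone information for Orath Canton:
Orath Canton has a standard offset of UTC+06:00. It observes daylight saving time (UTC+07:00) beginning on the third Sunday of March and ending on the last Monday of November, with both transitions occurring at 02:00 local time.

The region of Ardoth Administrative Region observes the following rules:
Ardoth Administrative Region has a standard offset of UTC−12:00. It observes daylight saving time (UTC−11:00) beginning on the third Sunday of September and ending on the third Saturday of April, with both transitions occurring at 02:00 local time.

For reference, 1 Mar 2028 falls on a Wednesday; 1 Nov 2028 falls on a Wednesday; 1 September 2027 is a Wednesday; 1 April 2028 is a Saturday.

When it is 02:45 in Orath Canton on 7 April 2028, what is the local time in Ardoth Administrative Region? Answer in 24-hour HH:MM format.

1 March 2028 is a Wednesday, so the first Sunday is March 5 and the third is March 19.
1 November 2028 is a Wednesday, so Mondays fall on 6, 13, 20, 27; the last is November 27.
7 April 2028 lies within the daylight-saving period (19 March – 27 November), so Orath Canton is on daylight time, UTC+07:00.
02:45 Orath Canton − 7h = 19:45 UTC (rolling into the previous day, 6 April 2028).
1 September 2027 is a Wednesday, so the first Sunday is September 5 and the third is September 19.
1 April 2028 is a Saturday, so the first Saturday is April 1 and the third is April 15.
At the standard offset (UTC−12:00), 19:45 UTC − 12h = 07:45 Ardoth Administrative Region standard time.
The standard-time date in Ardoth Administrative Region, 6 April 2028, lies within the daylight-saving period (19 September 2027 – 15 April 2028), so Ardoth Administrative Region is on daylight time, UTC−11:00.
19:45 UTC − 11h = 08:45 Ardoth Administrative Region.

08:45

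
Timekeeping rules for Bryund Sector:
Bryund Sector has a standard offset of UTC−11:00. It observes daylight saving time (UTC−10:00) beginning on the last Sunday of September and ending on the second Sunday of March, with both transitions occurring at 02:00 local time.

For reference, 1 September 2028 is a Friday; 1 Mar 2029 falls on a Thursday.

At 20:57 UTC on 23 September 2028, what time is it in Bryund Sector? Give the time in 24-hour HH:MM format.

1 September 2028 is a Friday, so Sundays fall on 3, 10, 17, 24; the last is September 24.
1 March 2029 is a Thursday, so the first Sunday is March 4 and the second is March 11.
At the standard offset (UTC−11:00), 20:57 UTC − 11h = 09:57 Bryund Sector standard time.
Daylight saving runs 24 September 2028 – 11 March 2029; the standard-time date in Bryund Sector, 23 September 2028, is outside that window, so Bryund Sector is on standard time at UTC−11:00.
20:57 UTC − 11h = 09:57 local.

09:57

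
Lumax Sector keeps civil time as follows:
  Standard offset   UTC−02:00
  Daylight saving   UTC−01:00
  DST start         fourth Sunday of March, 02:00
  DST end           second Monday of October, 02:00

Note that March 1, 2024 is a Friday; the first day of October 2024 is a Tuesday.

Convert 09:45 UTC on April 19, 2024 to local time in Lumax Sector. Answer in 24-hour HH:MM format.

1 March 2024 is a Friday, so the first Sunday is March 3 and the fourth is March 24.
1 October 2024 is a Tuesday, so the first Monday is October 7 and the second is October 14.
At the standard offset (UTC−02:00), 09:45 UTC − 2h = 07:45 Lumax Sector standard time.
The standard-time date in Lumax Sector, April 19, 2024, lies within the daylight-saving period (24 March – 14 October), so Lumax Sector is on daylight time, UTC−01:00.
09:45 UTC − 1h = 08:45 local.

08:45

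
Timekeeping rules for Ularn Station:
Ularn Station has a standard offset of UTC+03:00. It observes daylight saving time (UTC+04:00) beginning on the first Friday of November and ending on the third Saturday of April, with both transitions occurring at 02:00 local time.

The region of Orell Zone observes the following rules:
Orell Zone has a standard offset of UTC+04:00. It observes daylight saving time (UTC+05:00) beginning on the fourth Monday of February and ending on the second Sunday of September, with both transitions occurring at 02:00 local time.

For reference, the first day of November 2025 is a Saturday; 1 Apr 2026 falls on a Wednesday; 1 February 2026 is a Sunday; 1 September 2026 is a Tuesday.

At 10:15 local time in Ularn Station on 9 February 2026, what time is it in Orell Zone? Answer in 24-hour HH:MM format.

10:15

1 November 2025 is a Saturday, so the first Friday is November 7.
1 April 2026 is a Wednesday, so the first Saturday is April 4 and the third is April 18.
9 February 2026 falls between 7 November 2025 and 18 April 2026, so daylight saving is in effect and Ularn Station is at UTC+04:00.
10:15 Ularn Station − 4h = 06:15 UTC.
1 February 2026 is a Sunday, so the first Monday is February 2 and the fourth is February 23.
1 September 2026 is a Tuesday, so the first Sunday is September 6 and the second is September 13.
At the standard offset (UTC+04:00), 06:15 UTC + 4h = 10:15 Orell Zone standard time.
The standard-time date in Orell Zone, 9 February 2026, does not fall between 23 February and 13 September, so daylight saving is not in effect and Orell Zone is at UTC+04:00.
06:15 UTC + 4h = 10:15 Orell Zone.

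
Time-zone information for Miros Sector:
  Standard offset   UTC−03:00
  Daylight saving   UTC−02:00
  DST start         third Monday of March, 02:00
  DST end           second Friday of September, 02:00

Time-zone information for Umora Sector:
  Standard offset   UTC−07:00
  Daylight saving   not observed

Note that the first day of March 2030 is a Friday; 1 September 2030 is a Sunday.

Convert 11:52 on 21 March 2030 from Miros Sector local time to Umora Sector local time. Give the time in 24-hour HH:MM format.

1 March 2030 is a Friday, so the first Monday is March 4 and the third is March 18.
1 September 2030 is a Sunday, so the first Friday is September 6 and the second is September 13.
Daylight saving runs 18 March – 13 September; 21 March 2030 is inside that window, so Miros Sector is at UTC−02:00.
11:52 Miros Sector + 2h = 13:52 UTC.
Umora Sector stays on UTC−07:00 all year.
13:52 UTC − 7h = 06:52 Umora Sector.

06:52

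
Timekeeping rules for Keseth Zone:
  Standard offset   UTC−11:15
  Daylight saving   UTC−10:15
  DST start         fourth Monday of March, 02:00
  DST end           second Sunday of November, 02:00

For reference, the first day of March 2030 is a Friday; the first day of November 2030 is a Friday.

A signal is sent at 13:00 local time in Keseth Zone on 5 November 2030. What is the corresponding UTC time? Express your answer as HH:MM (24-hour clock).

23:15

1 March 2030 is a Friday, so the first Monday is March 4 and the fourth is March 25.
1 November 2030 is a Friday, so the first Sunday is November 3 and the second is November 10.
Daylight saving runs 25 March – 10 November; 5 November 2030 is inside that window, so Keseth Zone is at UTC−10:15.
13:00 local + 10h15m = 23:15 UTC.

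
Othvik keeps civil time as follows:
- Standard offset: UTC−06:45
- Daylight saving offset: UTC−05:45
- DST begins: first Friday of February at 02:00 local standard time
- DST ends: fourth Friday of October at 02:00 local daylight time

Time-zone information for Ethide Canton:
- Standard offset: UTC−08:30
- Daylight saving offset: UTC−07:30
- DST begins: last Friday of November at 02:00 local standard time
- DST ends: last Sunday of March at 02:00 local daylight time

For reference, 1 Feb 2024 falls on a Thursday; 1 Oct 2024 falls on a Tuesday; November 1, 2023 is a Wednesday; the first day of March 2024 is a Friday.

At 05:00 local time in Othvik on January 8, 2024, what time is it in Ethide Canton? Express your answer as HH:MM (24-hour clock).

04:15

1 February 2024 is a Thursday, so the first Friday is February 2.
1 October 2024 is a Tuesday, so the first Friday is October 4 and the fourth is October 25.
January 8, 2024 is outside the daylight-saving period (2 February – 25 October), so Othvik is on standard time, UTC−06:45.
05:00 Othvik + 6h45m = 11:45 UTC.
1 November 2023 is a Wednesday, so Fridays fall on 3, 10, 17, 24; the last is November 24.
1 March 2024 is a Friday, so Sundays fall on 3, 10, 17, 24, 31; the last is March 31.
At the standard offset (UTC−08:30), 11:45 UTC − 8h30m = 03:15 Ethide Canton standard time.
The standard-time date in Ethide Canton, January 8, 2024, falls between 24 November 2023 and 31 March 2024, so daylight saving is in effect and Ethide Canton is at UTC−07:30.
11:45 UTC − 7h30m = 04:15 Ethide Canton.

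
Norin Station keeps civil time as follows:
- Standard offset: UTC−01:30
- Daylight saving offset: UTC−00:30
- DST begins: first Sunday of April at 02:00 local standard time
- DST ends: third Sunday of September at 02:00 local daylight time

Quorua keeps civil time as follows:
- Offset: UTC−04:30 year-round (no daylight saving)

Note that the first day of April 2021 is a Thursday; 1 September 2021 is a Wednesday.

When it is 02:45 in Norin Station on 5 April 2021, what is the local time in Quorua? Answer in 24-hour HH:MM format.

1 April 2021 is a Thursday, so the first Sunday is April 4.
1 September 2021 is a Wednesday, so the first Sunday is September 5 and the third is September 19.
5 April 2021 lies within the daylight-saving period (4 April – 19 September), so Norin Station is on daylight time, UTC−00:30.
02:45 Norin Station + 0h30m = 03:15 UTC.
Quorua stays on UTC−04:30 all year.
03:15 UTC − 4h30m = 22:45 Quorua (rolling into the previous day, 4 April 2021).

22:45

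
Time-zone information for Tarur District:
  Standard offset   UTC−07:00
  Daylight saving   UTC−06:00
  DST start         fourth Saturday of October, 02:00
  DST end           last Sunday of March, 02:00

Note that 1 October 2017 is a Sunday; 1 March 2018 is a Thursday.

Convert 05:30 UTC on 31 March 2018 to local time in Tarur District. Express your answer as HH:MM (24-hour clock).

22:30

1 October 2017 is a Sunday, so the first Saturday is October 7 and the fourth is October 28.
1 March 2018 is a Thursday, so Sundays fall on 4, 11, 18, 25; the last is March 25.
At the standard offset (UTC−07:00), 05:30 UTC − 7h = 22:30 Tarur District standard time (rolling into the previous day, 30 March 2018).
The standard-time date in Tarur District, 30 March 2018, does not fall between 28 October 2017 and 25 March 2018, so daylight saving is not in effect and Tarur District is at UTC−07:00.
05:30 UTC − 7h = 22:30 local (rolling into the previous day, 30 March 2018).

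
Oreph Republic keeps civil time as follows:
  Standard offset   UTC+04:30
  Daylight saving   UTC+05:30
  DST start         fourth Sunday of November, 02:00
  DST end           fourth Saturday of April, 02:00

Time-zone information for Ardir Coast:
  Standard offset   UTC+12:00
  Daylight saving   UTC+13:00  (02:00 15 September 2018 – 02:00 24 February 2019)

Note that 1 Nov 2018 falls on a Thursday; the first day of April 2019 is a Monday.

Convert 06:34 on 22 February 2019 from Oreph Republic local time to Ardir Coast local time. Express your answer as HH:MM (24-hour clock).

1 November 2018 is a Thursday, so the first Sunday is November 4 and the fourth is November 25.
1 April 2019 is a Monday, so the first Saturday is April 6 and the fourth is April 27.
22 February 2019 lies within the daylight-saving period (25 November 2018 – 27 April 2019), so Oreph Republic is on daylight time, UTC+05:30.
06:34 Oreph Republic − 5h30m = 01:04 UTC.
At the standard offset (UTC+12:00), 01:04 UTC + 12h = 13:04 Ardir Coast standard time.
Daylight saving runs 15 September 2018 – 24 February 2019; the standard-time date in Ardir Coast, 22 February 2019, is inside that window, so Ardir Coast is at UTC+13:00.
01:04 UTC + 13h = 14:04 Ardir Coast.

14:04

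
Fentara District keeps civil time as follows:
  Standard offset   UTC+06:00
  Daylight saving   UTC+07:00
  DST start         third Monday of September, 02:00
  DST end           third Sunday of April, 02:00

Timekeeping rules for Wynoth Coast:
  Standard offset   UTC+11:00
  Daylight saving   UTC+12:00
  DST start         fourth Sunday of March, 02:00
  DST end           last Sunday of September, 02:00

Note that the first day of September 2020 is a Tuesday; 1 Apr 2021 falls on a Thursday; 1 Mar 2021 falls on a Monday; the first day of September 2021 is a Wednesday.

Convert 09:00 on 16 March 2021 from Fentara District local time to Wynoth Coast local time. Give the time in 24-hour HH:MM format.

13:00

1 September 2020 is a Tuesday, so the first Monday is September 7 and the third is September 21.
1 April 2021 is a Thursday, so the first Sunday is April 4 and the third is April 18.
16 March 2021 falls between 21 September 2020 and 18 April 2021, so daylight saving is in effect and Fentara District is at UTC+07:00.
09:00 Fentara District − 7h = 02:00 UTC.
1 March 2021 is a Monday, so the first Sunday is March 7 and the fourth is March 28.
1 September 2021 is a Wednesday, so Sundays fall on 5, 12, 19, 26; the last is September 26.
At the standard offset (UTC+11:00), 02:00 UTC + 11h = 13:00 Wynoth Coast standard time.
The standard-time date in Wynoth Coast, 16 March 2021, is outside the daylight-saving period (28 March – 26 September), so Wynoth Coast is on standard time, UTC+11:00.
02:00 UTC + 11h = 13:00 Wynoth Coast.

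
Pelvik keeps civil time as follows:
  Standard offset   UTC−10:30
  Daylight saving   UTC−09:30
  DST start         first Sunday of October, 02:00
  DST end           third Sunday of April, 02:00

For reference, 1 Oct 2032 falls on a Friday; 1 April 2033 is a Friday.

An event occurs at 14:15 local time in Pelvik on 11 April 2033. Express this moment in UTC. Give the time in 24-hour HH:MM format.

1 October 2032 is a Friday, so the first Sunday is October 3.
1 April 2033 is a Friday, so the first Sunday is April 3 and the third is April 17.
11 April 2033 lies within the daylight-saving period (3 October 2032 – 17 April 2033), so Pelvik is on daylight time, UTC−09:30.
14:15 local + 9h30m = 23:45 UTC.

23:45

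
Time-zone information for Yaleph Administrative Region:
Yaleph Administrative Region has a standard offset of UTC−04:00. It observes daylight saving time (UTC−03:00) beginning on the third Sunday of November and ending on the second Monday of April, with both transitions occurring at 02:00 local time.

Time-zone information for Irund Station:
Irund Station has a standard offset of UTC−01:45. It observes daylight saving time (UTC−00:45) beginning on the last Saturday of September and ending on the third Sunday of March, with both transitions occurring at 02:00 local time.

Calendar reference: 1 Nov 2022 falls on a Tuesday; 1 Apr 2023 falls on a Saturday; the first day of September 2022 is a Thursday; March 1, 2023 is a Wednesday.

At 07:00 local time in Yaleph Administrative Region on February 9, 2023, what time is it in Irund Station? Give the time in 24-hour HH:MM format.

1 November 2022 is a Tuesday, so the first Sunday is November 6 and the third is November 20.
1 April 2023 is a Saturday, so the first Monday is April 3 and the second is April 10.
February 9, 2023 falls between 20 November 2022 and 10 April 2023, so daylight saving is in effect and Yaleph Administrative Region is at UTC−03:00.
07:00 Yaleph Administrative Region + 3h = 10:00 UTC.
1 September 2022 is a Thursday, so Saturdays fall on 3, 10, 17, 24; the last is September 24.
1 March 2023 is a Wednesday, so the first Sunday is March 5 and the third is March 19.
At the standard offset (UTC−01:45), 10:00 UTC − 1h45m = 08:15 Irund Station standard time.
The standard-time date in Irund Station, February 9, 2023, falls between 24 September 2022 and 19 March 2023, so daylight saving is in effect and Irund Station is at UTC−00:45.
10:00 UTC − 0h45m = 09:15 Irund Station.

09:15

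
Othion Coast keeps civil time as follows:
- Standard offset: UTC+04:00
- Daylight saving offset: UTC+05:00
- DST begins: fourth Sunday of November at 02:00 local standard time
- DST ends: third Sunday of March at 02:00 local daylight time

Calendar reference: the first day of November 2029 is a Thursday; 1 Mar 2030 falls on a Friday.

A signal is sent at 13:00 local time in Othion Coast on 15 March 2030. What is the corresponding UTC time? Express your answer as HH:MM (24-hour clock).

1 November 2029 is a Thursday, so the first Sunday is November 4 and the fourth is November 25.
1 March 2030 is a Friday, so the first Sunday is March 3 and the third is March 17.
15 March 2030 lies within the daylight-saving period (25 November 2029 – 17 March 2030), so Othion Coast is on daylight time, UTC+05:00.
13:00 local − 5h = 08:00 UTC.

08:00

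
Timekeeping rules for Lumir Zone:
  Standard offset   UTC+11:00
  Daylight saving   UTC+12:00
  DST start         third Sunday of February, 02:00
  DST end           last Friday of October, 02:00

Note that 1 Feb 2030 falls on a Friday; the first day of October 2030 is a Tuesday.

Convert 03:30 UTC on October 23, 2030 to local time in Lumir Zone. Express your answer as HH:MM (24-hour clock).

1 February 2030 is a Friday, so the first Sunday is February 3 and the third is February 17.
1 October 2030 is a Tuesday, so Fridays fall on 4, 11, 18, 25; the last is October 25.
At the standard offset (UTC+11:00), 03:30 UTC + 11h = 14:30 Lumir Zone standard time.
The standard-time date in Lumir Zone, October 23, 2030, falls between 17 February and 25 October, so daylight saving is in effect and Lumir Zone is at UTC+12:00.
03:30 UTC + 12h = 15:30 local.

15:30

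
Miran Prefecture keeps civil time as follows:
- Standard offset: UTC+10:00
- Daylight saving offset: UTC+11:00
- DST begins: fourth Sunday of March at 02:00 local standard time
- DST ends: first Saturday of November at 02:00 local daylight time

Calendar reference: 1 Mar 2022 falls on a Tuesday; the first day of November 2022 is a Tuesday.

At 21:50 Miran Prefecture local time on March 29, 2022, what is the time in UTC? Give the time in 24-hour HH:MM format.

1 March 2022 is a Tuesday, so the first Sunday is March 6 and the fourth is March 27.
1 November 2022 is a Tuesday, so the first Saturday is November 5.
March 29, 2022 lies within the daylight-saving period (27 March – 5 November), so Miran Prefecture is on daylight time, UTC+11:00.
21:50 local − 11h = 10:50 UTC.

10:50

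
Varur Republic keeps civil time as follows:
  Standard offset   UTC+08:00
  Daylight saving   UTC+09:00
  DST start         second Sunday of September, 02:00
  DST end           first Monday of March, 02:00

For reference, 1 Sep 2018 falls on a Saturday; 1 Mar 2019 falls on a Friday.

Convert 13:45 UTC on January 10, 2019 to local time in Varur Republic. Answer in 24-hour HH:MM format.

22:45

1 September 2018 is a Saturday, so the first Sunday is September 2 and the second is September 9.
1 March 2019 is a Friday, so the first Monday is March 4.
At the standard offset (UTC+08:00), 13:45 UTC + 8h = 21:45 Varur Republic standard time.
Daylight saving runs 9 September 2018 – 4 March 2019; the standard-time date in Varur Republic, January 10, 2019, is inside that window, so Varur Republic is at UTC+09:00.
13:45 UTC + 9h = 22:45 local.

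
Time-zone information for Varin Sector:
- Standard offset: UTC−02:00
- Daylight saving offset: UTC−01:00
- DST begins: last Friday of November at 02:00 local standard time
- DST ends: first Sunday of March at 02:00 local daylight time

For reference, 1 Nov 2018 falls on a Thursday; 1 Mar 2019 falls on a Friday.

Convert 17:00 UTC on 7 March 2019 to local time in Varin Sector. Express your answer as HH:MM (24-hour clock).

15:00

1 November 2018 is a Thursday, so Fridays fall on 2, 9, 16, 23, 30; the last is November 30.
1 March 2019 is a Friday, so the first Sunday is March 3.
At the standard offset (UTC−02:00), 17:00 UTC − 2h = 15:00 Varin Sector standard time.
The standard-time date in Varin Sector, 7 March 2019, does not fall between 30 November 2018 and 3 March 2019, so daylight saving is not in effect and Varin Sector is at UTC−02:00.
17:00 UTC − 2h = 15:00 local.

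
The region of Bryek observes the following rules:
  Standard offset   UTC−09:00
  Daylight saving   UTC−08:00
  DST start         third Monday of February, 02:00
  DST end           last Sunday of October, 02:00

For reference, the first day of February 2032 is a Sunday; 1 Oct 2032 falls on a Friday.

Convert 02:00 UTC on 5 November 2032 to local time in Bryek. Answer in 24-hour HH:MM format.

17:00

1 February 2032 is a Sunday, so the first Monday is February 2 and the third is February 16.
1 October 2032 is a Friday, so Sundays fall on 3, 10, 17, 24, 31; the last is October 31.
At the standard offset (UTC−09:00), 02:00 UTC − 9h = 17:00 Bryek standard time (rolling into the previous day, 4 November 2032).
Daylight saving runs 16 February – 31 October; the standard-time date in Bryek, 4 November 2032, is outside that window, so Bryek is on standard time at UTC−09:00.
02:00 UTC − 9h = 17:00 local (rolling into the previous day, 4 November 2032).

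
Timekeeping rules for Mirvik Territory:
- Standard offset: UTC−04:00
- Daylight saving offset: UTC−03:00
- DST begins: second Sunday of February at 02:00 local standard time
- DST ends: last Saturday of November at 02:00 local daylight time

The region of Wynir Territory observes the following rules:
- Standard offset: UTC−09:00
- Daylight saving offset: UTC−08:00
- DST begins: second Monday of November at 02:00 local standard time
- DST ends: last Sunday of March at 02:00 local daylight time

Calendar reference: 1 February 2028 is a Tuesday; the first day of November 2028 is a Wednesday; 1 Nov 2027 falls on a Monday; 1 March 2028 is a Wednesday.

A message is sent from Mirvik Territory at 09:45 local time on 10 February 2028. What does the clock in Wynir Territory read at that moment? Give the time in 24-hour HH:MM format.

05:45

1 February 2028 is a Tuesday, so the first Sunday is February 6 and the second is February 13.
1 November 2028 is a Wednesday, so Saturdays fall on 4, 11, 18, 25; the last is November 25.
10 February 2028 is outside the daylight-saving period (13 February – 25 November), so Mirvik Territory is on standard time, UTC−04:00.
09:45 Mirvik Territory + 4h = 13:45 UTC.
1 November 2027 is a Monday, so the first Monday is November 1 and the second is November 8.
1 March 2028 is a Wednesday, so Sundays fall on 5, 12, 19, 26; the last is March 26.
At the standard offset (UTC−09:00), 13:45 UTC − 9h = 04:45 Wynir Territory standard time.
The standard-time date in Wynir Territory, 10 February 2028, falls between 8 November 2027 and 26 March 2028, so daylight saving is in effect and Wynir Territory is at UTC−08:00.
13:45 UTC − 8h = 05:45 Wynir Territory.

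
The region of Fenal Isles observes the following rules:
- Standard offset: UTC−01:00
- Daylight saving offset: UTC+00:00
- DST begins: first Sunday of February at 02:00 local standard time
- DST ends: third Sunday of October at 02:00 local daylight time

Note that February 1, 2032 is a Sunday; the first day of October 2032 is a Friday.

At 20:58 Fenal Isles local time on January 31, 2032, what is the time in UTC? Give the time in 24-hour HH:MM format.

1 February 2032 is a Sunday, so the first Sunday is February 1.
1 October 2032 is a Friday, so the first Sunday is October 3 and the third is October 17.
Daylight saving runs 1 February – 17 October; January 31, 2032 is outside that window, so Fenal Isles is on standard time at UTC−01:00.
20:58 local + 1h = 21:58 UTC.

21:58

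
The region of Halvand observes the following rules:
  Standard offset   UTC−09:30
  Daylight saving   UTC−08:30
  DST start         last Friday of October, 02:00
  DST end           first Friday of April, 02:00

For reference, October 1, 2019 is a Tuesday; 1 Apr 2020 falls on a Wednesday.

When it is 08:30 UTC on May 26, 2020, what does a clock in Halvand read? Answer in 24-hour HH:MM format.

1 October 2019 is a Tuesday, so Fridays fall on 4, 11, 18, 25; the last is October 25.
1 April 2020 is a Wednesday, so the first Friday is April 3.
At the standard offset (UTC−09:30), 08:30 UTC − 9h30m = 23:00 Halvand standard time (rolling into the previous day, 25 May 2020).
The standard-time date in Halvand, May 25, 2020, is outside the daylight-saving period (25 October 2019 – 3 April 2020), so Halvand is on standard time, UTC−09:30.
08:30 UTC − 9h30m = 23:00 local (rolling into the previous day, 25 May 2020).

23:00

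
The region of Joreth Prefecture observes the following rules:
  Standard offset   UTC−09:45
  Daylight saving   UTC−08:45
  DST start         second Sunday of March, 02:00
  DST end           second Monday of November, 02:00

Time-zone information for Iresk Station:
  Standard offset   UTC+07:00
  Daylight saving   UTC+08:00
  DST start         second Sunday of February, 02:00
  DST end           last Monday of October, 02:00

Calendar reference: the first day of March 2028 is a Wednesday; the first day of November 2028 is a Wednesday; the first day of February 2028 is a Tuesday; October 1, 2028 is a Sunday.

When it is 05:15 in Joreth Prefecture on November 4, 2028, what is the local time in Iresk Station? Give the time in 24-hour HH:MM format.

1 March 2028 is a Wednesday, so the first Sunday is March 5 and the second is March 12.
1 November 2028 is a Wednesday, so the first Monday is November 6 and the second is November 13.
November 4, 2028 lies within the daylight-saving period (12 March – 13 November), so Joreth Prefecture is on daylight time, UTC−08:45.
05:15 Joreth Prefecture + 8h45m = 14:00 UTC.
1 February 2028 is a Tuesday, so the first Sunday is February 6 and the second is February 13.
1 October 2028 is a Sunday, so Mondays fall on 2, 9, 16, 23, 30; the last is October 30.
At the standard offset (UTC+07:00), 14:00 UTC + 7h = 21:00 Iresk Station standard time.
Daylight saving runs 13 February – 30 October; the standard-time date in Iresk Station, November 4, 2028, is outside that window, so Iresk Station is on standard time at UTC+07:00.
14:00 UTC + 7h = 21:00 Iresk Station.

21:00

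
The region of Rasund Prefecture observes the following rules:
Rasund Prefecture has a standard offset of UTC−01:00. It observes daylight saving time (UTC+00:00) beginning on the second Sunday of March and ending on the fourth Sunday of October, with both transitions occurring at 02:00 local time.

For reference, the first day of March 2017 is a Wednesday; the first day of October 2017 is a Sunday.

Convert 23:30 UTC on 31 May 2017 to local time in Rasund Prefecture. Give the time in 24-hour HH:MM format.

1 March 2017 is a Wednesday, so the first Sunday is March 5 and the second is March 12.
1 October 2017 is a Sunday, so the first Sunday is October 1 and the fourth is October 22.
At the standard offset (UTC−01:00), 23:30 UTC − 1h = 22:30 Rasund Prefecture standard time.
The standard-time date in Rasund Prefecture, 31 May 2017, lies within the daylight-saving period (12 March – 22 October), so Rasund Prefecture is on daylight time, UTC+00:00.
23:30 UTC + 0h = 23:30 local.

23:30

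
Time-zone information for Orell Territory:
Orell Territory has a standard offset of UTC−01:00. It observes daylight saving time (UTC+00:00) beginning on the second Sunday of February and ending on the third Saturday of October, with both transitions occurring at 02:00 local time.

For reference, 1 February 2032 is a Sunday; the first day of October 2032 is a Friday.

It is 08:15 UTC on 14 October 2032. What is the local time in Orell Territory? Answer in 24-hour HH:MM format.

1 February 2032 is a Sunday, so the first Sunday is February 1 and the second is February 8.
1 October 2032 is a Friday, so the first Saturday is October 2 and the third is October 16.
At the standard offset (UTC−01:00), 08:15 UTC − 1h = 07:15 Orell Territory standard time.
The standard-time date in Orell Territory, 14 October 2032, lies within the daylight-saving period (8 February – 16 October), so Orell Territory is on daylight time, UTC+00:00.
08:15 UTC + 0h = 08:15 local.

08:15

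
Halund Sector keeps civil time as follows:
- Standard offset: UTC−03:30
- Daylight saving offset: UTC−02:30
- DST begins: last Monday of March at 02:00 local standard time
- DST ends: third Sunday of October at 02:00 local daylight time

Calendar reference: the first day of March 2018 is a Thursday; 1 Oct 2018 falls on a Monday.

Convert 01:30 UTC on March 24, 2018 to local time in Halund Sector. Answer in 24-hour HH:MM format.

1 March 2018 is a Thursday, so Mondays fall on 5, 12, 19, 26; the last is March 26.
1 October 2018 is a Monday, so the first Sunday is October 7 and the third is October 21.
At the standard offset (UTC−03:30), 01:30 UTC − 3h30m = 22:00 Halund Sector standard time (rolling into the previous day, 23 March 2018).
The standard-time date in Halund Sector, March 23, 2018, does not fall between 26 March and 21 October, so daylight saving is not in effect and Halund Sector is at UTC−03:30.
01:30 UTC − 3h30m = 22:00 local (rolling into the previous day, 23 March 2018).

22:00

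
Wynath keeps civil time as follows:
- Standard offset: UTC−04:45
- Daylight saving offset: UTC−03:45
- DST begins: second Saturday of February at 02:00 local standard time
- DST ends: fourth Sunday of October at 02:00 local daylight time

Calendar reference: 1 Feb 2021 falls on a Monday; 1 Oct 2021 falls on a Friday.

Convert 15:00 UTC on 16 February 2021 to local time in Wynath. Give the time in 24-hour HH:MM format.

11:15

1 February 2021 is a Monday, so the first Saturday is February 6 and the second is February 13.
1 October 2021 is a Friday, so the first Sunday is October 3 and the fourth is October 24.
At the standard offset (UTC−04:45), 15:00 UTC − 4h45m = 10:15 Wynath standard time.
Daylight saving runs 13 February – 24 October; the standard-time date in Wynath, 16 February 2021, is inside that window, so Wynath is at UTC−03:45.
15:00 UTC − 3h45m = 11:15 local.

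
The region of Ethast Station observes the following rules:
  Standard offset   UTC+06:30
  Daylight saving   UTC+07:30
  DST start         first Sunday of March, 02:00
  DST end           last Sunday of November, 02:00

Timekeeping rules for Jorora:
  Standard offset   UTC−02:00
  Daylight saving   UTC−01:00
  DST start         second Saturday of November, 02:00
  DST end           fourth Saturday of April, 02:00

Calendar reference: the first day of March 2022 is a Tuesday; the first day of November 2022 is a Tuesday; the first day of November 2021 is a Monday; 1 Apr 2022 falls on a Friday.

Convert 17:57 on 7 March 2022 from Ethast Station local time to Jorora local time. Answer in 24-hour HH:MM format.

1 March 2022 is a Tuesday, so the first Sunday is March 6.
1 November 2022 is a Tuesday, so Sundays fall on 6, 13, 20, 27; the last is November 27.
7 March 2022 lies within the daylight-saving period (6 March – 27 November), so Ethast Station is on daylight time, UTC+07:30.
17:57 Ethast Station − 7h30m = 10:27 UTC.
1 November 2021 is a Monday, so the first Saturday is November 6 and the second is November 13.
1 April 2022 is a Friday, so the first Saturday is April 2 and the fourth is April 23.
At the standard offset (UTC−02:00), 10:27 UTC − 2h = 08:27 Jorora standard time.
The standard-time date in Jorora, 7 March 2022, falls between 13 November 2021 and 23 April 2022, so daylight saving is in effect and Jorora is at UTC−01:00.
10:27 UTC − 1h = 09:27 Jorora.

09:27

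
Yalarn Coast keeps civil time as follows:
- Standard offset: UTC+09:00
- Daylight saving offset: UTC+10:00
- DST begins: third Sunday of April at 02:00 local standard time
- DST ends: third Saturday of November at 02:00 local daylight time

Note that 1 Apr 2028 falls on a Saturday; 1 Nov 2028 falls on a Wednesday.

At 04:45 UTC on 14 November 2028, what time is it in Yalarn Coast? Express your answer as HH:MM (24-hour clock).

1 April 2028 is a Saturday, so the first Sunday is April 2 and the third is April 16.
1 November 2028 is a Wednesday, so the first Saturday is November 4 and the third is November 18.
At the standard offset (UTC+09:00), 04:45 UTC + 9h = 13:45 Yalarn Coast standard time.
The standard-time date in Yalarn Coast, 14 November 2028, falls between 16 April and 18 November, so daylight saving is in effect and Yalarn Coast is at UTC+10:00.
04:45 UTC + 10h = 14:45 local.

14:45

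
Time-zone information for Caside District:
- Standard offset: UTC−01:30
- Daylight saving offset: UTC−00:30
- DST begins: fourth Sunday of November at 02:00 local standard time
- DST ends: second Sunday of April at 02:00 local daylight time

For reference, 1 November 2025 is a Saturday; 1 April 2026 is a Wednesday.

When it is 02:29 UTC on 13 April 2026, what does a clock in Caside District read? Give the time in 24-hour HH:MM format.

00:59

1 November 2025 is a Saturday, so the first Sunday is November 2 and the fourth is November 23.
1 April 2026 is a Wednesday, so the first Sunday is April 5 and the second is April 12.
At the standard offset (UTC−01:30), 02:29 UTC − 1h30m = 00:59 Caside District standard time.
The standard-time date in Caside District, 13 April 2026, is outside the daylight-saving period (23 November 2025 – 12 April 2026), so Caside District is on standard time, UTC−01:30.
02:29 UTC − 1h30m = 00:59 local.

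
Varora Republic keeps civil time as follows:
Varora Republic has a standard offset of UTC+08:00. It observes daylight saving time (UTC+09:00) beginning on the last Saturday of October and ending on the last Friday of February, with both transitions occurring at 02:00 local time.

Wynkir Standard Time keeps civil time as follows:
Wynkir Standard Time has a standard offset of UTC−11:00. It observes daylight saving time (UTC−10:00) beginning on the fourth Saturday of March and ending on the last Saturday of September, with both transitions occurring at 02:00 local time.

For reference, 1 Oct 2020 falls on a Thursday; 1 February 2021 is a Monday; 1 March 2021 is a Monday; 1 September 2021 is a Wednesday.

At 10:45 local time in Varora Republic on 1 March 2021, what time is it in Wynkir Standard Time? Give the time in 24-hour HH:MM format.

1 October 2020 is a Thursday, so Saturdays fall on 3, 10, 17, 24, 31; the last is October 31.
1 February 2021 is a Monday, so Fridays fall on 5, 12, 19, 26; the last is February 26.
1 March 2021 is outside the daylight-saving period (31 October 2020 – 26 February 2021), so Varora Republic is on standard time, UTC+08:00.
10:45 Varora Republic − 8h = 02:45 UTC.
1 March 2021 is a Monday, so the first Saturday is March 6 and the fourth is March 27.
1 September 2021 is a Wednesday, so Saturdays fall on 4, 11, 18, 25; the last is September 25.
At the standard offset (UTC−11:00), 02:45 UTC − 11h = 15:45 Wynkir Standard Time standard time (rolling into the previous day, 28 February 2021).
The standard-time date in Wynkir Standard Time, 28 February 2021, does not fall between 27 March and 25 September, so daylight saving is not in effect and Wynkir Standard Time is at UTC−11:00.
02:45 UTC − 11h = 15:45 Wynkir Standard Time (rolling into the previous day, 28 February 2021).

15:45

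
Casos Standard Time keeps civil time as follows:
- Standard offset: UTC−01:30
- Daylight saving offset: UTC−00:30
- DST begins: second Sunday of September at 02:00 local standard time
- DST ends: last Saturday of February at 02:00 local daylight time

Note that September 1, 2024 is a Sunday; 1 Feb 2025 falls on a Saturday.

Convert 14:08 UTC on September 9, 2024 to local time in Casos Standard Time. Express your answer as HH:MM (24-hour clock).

1 September 2024 is a Sunday, so the first Sunday is September 1 and the second is September 8.
1 February 2025 is a Saturday, so Saturdays fall on 1, 8, 15, 22; the last is February 22.
At the standard offset (UTC−01:30), 14:08 UTC − 1h30m = 12:38 Casos Standard Time standard time.
The standard-time date in Casos Standard Time, September 9, 2024, lies within the daylight-saving period (8 September 2024 – 22 February 2025), so Casos Standard Time is on daylight time, UTC−00:30.
14:08 UTC − 0h30m = 13:38 local.

13:38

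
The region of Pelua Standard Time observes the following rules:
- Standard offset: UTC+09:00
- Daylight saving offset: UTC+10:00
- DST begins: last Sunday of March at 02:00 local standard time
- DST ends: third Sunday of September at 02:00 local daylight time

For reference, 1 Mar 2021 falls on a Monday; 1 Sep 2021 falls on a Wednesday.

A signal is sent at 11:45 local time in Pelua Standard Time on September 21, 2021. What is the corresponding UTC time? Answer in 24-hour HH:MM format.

02:45

1 March 2021 is a Monday, so Sundays fall on 7, 14, 21, 28; the last is March 28.
1 September 2021 is a Wednesday, so the first Sunday is September 5 and the third is September 19.
September 21, 2021 is outside the daylight-saving period (28 March – 19 September), so Pelua Standard Time is on standard time, UTC+09:00.
11:45 local − 9h = 02:45 UTC.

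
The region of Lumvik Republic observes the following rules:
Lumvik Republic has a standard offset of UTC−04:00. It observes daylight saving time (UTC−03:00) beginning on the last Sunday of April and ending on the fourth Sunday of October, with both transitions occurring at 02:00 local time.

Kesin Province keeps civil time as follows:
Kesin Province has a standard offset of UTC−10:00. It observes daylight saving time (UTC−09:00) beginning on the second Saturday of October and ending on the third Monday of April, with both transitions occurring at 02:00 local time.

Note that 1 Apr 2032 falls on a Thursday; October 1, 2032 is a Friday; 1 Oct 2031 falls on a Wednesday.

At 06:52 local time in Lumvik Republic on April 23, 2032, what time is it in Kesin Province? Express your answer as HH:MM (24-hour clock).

00:52

1 April 2032 is a Thursday, so Sundays fall on 4, 11, 18, 25; the last is April 25.
1 October 2032 is a Friday, so the first Sunday is October 3 and the fourth is October 24.
April 23, 2032 is outside the daylight-saving period (25 April – 24 October), so Lumvik Republic is on standard time, UTC−04:00.
06:52 Lumvik Republic + 4h = 10:52 UTC.
1 October 2031 is a Wednesday, so the first Saturday is October 4 and the second is October 11.
1 April 2032 is a Thursday, so the first Monday is April 5 and the third is April 19.
At the standard offset (UTC−10:00), 10:52 UTC − 10h = 00:52 Kesin Province standard time.
The standard-time date in Kesin Province, April 23, 2032, is outside the daylight-saving period (11 October 2031 – 19 April 2032), so Kesin Province is on standard time, UTC−10:00.
10:52 UTC − 10h = 00:52 Kesin Province.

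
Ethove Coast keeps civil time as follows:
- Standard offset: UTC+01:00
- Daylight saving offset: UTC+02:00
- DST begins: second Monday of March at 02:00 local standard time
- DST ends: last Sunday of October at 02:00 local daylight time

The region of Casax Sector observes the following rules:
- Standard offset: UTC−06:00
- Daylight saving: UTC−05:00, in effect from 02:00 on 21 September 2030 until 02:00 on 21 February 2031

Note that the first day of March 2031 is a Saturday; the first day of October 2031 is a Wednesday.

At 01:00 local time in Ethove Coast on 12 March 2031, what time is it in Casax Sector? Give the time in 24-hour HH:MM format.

1 March 2031 is a Saturday, so the first Monday is March 3 and the second is March 10.
1 October 2031 is a Wednesday, so Sundays fall on 5, 12, 19, 26; the last is October 26.
Daylight saving runs 10 March – 26 October; 12 March 2031 is inside that window, so Ethove Coast is at UTC+02:00.
01:00 Ethove Coast − 2h = 23:00 UTC (rolling into the previous day, 11 March 2031).
At the standard offset (UTC−06:00), 23:00 UTC − 6h = 17:00 Casax Sector standard time.
The standard-time date in Casax Sector, 11 March 2031, does not fall between 21 September 2030 and 21 February 2031, so daylight saving is not in effect and Casax Sector is at UTC−06:00.
23:00 UTC − 6h = 17:00 Casax Sector.

17:00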